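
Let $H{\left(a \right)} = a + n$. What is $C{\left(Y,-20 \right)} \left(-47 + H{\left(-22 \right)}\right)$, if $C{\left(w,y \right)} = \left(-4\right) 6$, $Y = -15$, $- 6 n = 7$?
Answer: $1684$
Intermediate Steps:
$n = - \frac{7}{6}$ ($n = \left(- \frac{1}{6}\right) 7 = - \frac{7}{6} \approx -1.1667$)
$C{\left(w,y \right)} = -24$
$H{\left(a \right)} = - \frac{7}{6} + a$ ($H{\left(a \right)} = a - \frac{7}{6} = - \frac{7}{6} + a$)
$C{\left(Y,-20 \right)} \left(-47 + H{\left(-22 \right)}\right) = - 24 \left(-47 - \frac{139}{6}\right) = \left(-24\right) \left(- \frac{421}{6}\right) = 1684$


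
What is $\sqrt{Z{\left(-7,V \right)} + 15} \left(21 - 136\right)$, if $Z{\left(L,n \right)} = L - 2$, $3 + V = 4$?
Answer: $- 115 \sqrt{6} \approx -281.69$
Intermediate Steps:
$V = 1$ ($V = -3 + 4 = 1$)
$Z{\left(L,n \right)} = -2 + L$
$\sqrt{Z{\left(-7,V \right)} + 15} \left(21 - 136\right) = \sqrt{\left(-2 - 7\right) + 15} \left(21 - 136\right) = \sqrt{-9 + 15} \left(-115\right) = \sqrt{6} \left(-115\right) = - 115 \sqrt{6}$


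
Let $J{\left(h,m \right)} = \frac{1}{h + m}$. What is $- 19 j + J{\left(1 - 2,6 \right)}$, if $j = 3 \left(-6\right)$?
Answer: $\frac{1711}{5} \approx 342.2$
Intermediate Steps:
$j = -18$
$- 19 j + J{\left(1 - 2,6 \right)} = \left(-19\right) \left(-18\right) + \frac{1}{\left(1 - 2\right) + 6} = 342 + \frac{1}{-1 + 6} = 342 + \frac{1}{5} = \frac{1711}{5}$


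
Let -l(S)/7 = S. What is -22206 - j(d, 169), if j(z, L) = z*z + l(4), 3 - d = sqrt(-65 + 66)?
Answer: -22182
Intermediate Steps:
d = 2 (d = 3 - sqrt(-65 + 66) = 3 - sqrt(1) = 3 - 1*1 = 3 - 1 = 2)
l(S) = -7*S
j(z, L) = -28 + z**2 (j(z, L) = z*z - 7*4 = z**2 - 28 = -28 + z**2)
-22206 - j(d, 169) = -22206 - (-28 + 2**2) = -22206 - (-28 + 4) = -22206 - 1*(-24) = -22206 + 24 = -22182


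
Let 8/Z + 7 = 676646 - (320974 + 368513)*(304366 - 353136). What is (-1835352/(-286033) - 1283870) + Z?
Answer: -12348738617952316950918/9618419571495757 ≈ -1.2839e+6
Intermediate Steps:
Z = 8/33626957629 (Z = 8/(-7 + (676646 - (320974 + 368513)*(304366 - 353136))) = 8/(-7 + (676646 - 689487*(-48770))) = 8/(-7 + (676646 - 1*(-33626280990))) = 8/(-7 + (676646 + 33626280990)) = 8/(-7 + 33626957636) = 8/33626957629 ≈ 2.3790e-10)
(-1835352/(-286033) - 1283870) + Z = (-1835352/(-286033) - 1283870) + 8/33626957629 = (-1835352*(-1/286033) - 1283870) + 8/33626957629 = (1835352/286033 - 1283870) + 8/33626957629 = -367227352358/286033 + 8/33626957629 = -12348738617952316950918/9618419571495757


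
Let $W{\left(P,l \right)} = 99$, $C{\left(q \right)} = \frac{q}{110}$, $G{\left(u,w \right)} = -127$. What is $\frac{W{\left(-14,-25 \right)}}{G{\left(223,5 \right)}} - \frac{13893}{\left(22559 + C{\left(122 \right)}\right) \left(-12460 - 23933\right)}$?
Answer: $- \frac{1490137193479}{1911631633422} \approx -0.77951$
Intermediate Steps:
$C{\left(q \right)} = \frac{q}{110}$ ($C{\left(q \right)} = q \frac{1}{110} = \frac{q}{110}$)
$\frac{W{\left(-14,-25 \right)}}{G{\left(223,5 \right)}} - \frac{13893}{\left(22559 + C{\left(122 \right)}\right) \left(-12460 - 23933\right)} = \frac{99}{-127} - \frac{13893}{\left(22559 + \frac{1}{110} \cdot 122\right) \left(-12460 - 23933\right)} = 99 \left(- \frac{1}{127}\right) - \frac{13893}{\left(22559 + \frac{61}{55}\right) \left(-36393\right)} = - \frac{99}{127} - \frac{13893}{\frac{1240806}{55} \left(-36393\right)} = - \frac{99}{127} - \frac{13893}{- \frac{45156652758}{55}} = - \frac{99}{127} - - \frac{254705}{15052217586} = - \frac{99}{127} + \frac{254705}{15052217586} = - \frac{1490137193479}{1911631633422}$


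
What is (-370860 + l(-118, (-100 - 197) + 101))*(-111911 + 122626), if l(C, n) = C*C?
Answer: -3824569240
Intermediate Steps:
l(C, n) = C²
(-370860 + l(-118, (-100 - 197) + 101))*(-111911 + 122626) = (-370860 + (-118)²)*(-111911 + 122626) = (-370860 + 13924)*10715 = -356936*10715 = -3824569240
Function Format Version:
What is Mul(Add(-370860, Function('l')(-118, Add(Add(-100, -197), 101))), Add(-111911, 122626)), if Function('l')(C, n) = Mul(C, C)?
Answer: -3824569240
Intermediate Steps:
Function('l')(C, n) = Pow(C, 2)
Mul(Add(-370860, Function('l')(-118, Add(Add(-100, -197), 101))), Add(-111911, 122626)) = Mul(Add(-370860, Pow(-118, 2)), Add(-111911, 122626)) = Mul(Add(-370860, 13924), 10715) = Mul(-356936, 10715) = -3824569240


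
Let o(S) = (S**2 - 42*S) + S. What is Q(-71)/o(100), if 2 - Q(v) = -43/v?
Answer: 99/418900 ≈ 0.00023633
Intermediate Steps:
Q(v) = 2 + 43/v (Q(v) = 2 - (-43)/v = 2 + 43/v)
o(S) = S**2 - 41*S
Q(-71)/o(100) = (2 + 43/(-71))/((100*(-41 + 100))) = (2 + 43*(-1/71))/((100*59)) = (2 - 43/71)/5900 = (99/71)*(1/5900) = 99/418900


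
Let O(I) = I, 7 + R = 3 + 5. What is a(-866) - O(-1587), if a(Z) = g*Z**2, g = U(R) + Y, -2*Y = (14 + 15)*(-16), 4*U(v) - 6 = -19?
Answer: 171554022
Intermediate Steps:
R = 1 (R = -7 + (3 + 5) = -7 + 8 = 1)
U(v) = -13/4 (U(v) = 3/2 + (1/4)*(-19) = 3/2 - 19/4 = -13/4)
Y = 232 (Y = -(14 + 15)*(-16)/2 = -29*(-16)/2 = -1/2*(-464) = 232)
g = 915/4 (g = -13/4 + 232 = 915/4 ≈ 228.75)
a(Z) = 915*Z**2/4
a(-866) - O(-1587) = (915/4)*(-866)**2 - 1*(-1587) = (915/4)*749956 + 1587 = 171552435 + 1587 = 171554022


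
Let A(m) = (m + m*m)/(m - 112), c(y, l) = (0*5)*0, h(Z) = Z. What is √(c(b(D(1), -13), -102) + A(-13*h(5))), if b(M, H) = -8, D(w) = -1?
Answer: 8*I*√11505/177 ≈ 4.848*I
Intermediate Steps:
c(y, l) = 0 (c(y, l) = 0*0 = 0)
A(m) = (m + m²)/(-112 + m)
√(c(b(D(1), -13), -102) + A(-13*h(5))) = √(0 + (-13*5)*(1 - 13*5)/(-112 - 13*5)) = √(0 - 65*(1 - 65)/(-112 - 65)) = √(0 - 65*(-64)/(-177)) = √(0 - 65*(-1/177)*(-64)) = √(0 - 4160/177) = √(-4160/177) = 8*I*√11505/177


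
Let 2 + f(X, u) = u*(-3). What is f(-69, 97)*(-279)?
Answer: 81747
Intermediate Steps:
f(X, u) = -2 - 3*u (f(X, u) = -2 + u*(-3) = -2 - 3*u)
f(-69, 97)*(-279) = (-2 - 3*97)*(-279) = (-2 - 291)*(-279) = -293*(-279) = 81747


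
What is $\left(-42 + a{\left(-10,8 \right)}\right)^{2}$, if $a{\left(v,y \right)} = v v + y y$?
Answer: $14884$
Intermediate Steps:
$a{\left(v,y \right)} = v^{2} + y^{2}$
$\left(-42 + a{\left(-10,8 \right)}\right)^{2} = \left(-42 + \left(\left(-10\right)^{2} + 8^{2}\right)\right)^{2} = \left(-42 + \left(100 + 64\right)\right)^{2} = \left(-42 + 164\right)^{2} = 122^{2} = 14884$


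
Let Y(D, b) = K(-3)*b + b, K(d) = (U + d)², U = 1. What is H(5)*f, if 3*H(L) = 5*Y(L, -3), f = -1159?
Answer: 28975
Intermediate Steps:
K(d) = (1 + d)²
Y(D, b) = 5*b (Y(D, b) = (1 - 3)²*b + b = (-2)²*b + b = 4*b + b = 5*b)
H(L) = -25 (H(L) = (5*(5*(-3)))/3 = (5*(-15))/3 = (⅓)*(-75) = -25)
H(5)*f = -25*(-1159) = 28975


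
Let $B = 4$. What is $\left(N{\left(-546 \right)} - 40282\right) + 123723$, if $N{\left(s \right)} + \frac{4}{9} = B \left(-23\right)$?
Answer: $\frac{750137}{9} \approx 83349.0$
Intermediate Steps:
$N{\left(s \right)} = - \frac{832}{9}$ ($N{\left(s \right)} = - \frac{4}{9} + 4 \left(-23\right) = - \frac{4}{9} - 92 = - \frac{832}{9}$)
$\left(N{\left(-546 \right)} - 40282\right) + 123723 = \left(- \frac{832}{9} - 40282\right) + 123723 = - \frac{363370}{9} + 123723 = \frac{750137}{9}$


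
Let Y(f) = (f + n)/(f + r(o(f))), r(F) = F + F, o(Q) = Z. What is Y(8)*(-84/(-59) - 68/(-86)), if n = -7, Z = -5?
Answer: -2809/2537 ≈ -1.1072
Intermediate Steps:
o(Q) = -5
r(F) = 2*F
Y(f) = (-7 + f)/(-10 + f) (Y(f) = (f - 7)/(f + 2*(-5)) = (-7 + f)/(f - 10) = (-7 + f)/(-10 + f))
Y(8)*(-84/(-59) - 68/(-86)) = ((-7 + 8)/(-10 + 8))*(-84/(-59) - 68/(-86)) = (1/(-2))*(-84*(-1/59) - 68*(-1/86)) = (-½*1)*(84/59 + 34/43) = -½*5618/2537 = -2809/2537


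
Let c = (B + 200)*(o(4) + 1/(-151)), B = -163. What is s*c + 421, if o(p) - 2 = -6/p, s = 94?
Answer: 322682/151 ≈ 2137.0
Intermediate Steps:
o(p) = 2 - 6/p
c = 5513/302 (c = (-163 + 200)*((2 - 6/4) + 1/(-151)) = 37*((2 - 6*1/4) - 1/151) = 37*((2 - 3/2) - 1/151) = 37*(1/2 - 1/151) = 37*(149/302) = 5513/302 ≈ 18.255)
s*c + 421 = 94*(5513/302) + 421 = 259111/151 + 421 = 322682/151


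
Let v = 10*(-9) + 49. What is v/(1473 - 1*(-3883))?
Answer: -41/5356 ≈ -0.0076550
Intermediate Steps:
v = -41 (v = -90 + 49 = -41)
v/(1473 - 1*(-3883)) = -41/(1473 - 1*(-3883)) = -41/(1473 + 3883) = -41/5356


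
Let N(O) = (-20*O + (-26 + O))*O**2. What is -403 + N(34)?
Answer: -777235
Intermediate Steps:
N(O) = O**2*(-26 - 19*O) (N(O) = (-26 - 19*O)*O**2 = O**2*(-26 - 19*O))
-403 + N(34) = -403 + 34**2*(-26 - 19*34) = -403 + 1156*(-26 - 646) = -403 + 1156*(-672) = -403 - 776832 = -777235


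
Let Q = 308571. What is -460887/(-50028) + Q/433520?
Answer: 17936743519/1807344880 ≈ 9.9244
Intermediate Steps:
-460887/(-50028) + Q/433520 = -460887/(-50028) + 308571/433520 = -460887*(-1/50028) + 308571*(1/433520) = 153629/16676 + 308571/433520 = 17936743519/1807344880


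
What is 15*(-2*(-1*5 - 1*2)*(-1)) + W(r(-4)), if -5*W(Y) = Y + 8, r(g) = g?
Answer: -1054/5 ≈ -210.80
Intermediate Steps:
W(Y) = -8/5 - Y/5 (W(Y) = -(Y + 8)/5 = -(8 + Y)/5 = -8/5 - Y/5)
15*(-2*(-1*5 - 1*2)*(-1)) + W(r(-4)) = 15*(-2*(-1*5 - 1*2)*(-1)) + (-8/5 - ⅕*(-4)) = 15*(-2*(-5 - 2)*(-1)) + (-8/5 + ⅘) = 15*(-2*(-7)*(-1)) - ⅘ = 15*(14*(-1)) - ⅘ = 15*(-14) - ⅘ = -210 - ⅘ = -1054/5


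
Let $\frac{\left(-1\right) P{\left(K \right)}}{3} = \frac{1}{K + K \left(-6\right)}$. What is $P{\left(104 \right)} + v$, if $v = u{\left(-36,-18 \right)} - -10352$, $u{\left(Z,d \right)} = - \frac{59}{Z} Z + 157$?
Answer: $\frac{5434003}{520} \approx 10450.0$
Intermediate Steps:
$u{\left(Z,d \right)} = 98$ ($u{\left(Z,d \right)} = -59 + 157 = 98$)
$P{\left(K \right)} = \frac{3}{5 K}$ ($P{\left(K \right)} = - \frac{3}{K + K \left(-6\right)} = - \frac{3}{K - 6 K} = - \frac{3}{\left(-5\right) K} = - 3 \left(- \frac{1}{5 K}\right) = \frac{3}{5 K}$)
$v = 10450$ ($v = 98 - -10352 = 98 + 10352 = 10450$)
$P{\left(104 \right)} + v = \frac{3}{5 \cdot 104} + 10450 = \frac{3}{5} \cdot \frac{1}{104} + 10450 = \frac{3}{520} + 10450 = \frac{5434003}{520}$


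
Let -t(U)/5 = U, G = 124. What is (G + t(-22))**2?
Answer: 54756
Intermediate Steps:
t(U) = -5*U
(G + t(-22))**2 = (124 - 5*(-22))**2 = (124 + 110)**2 = 234**2 = 54756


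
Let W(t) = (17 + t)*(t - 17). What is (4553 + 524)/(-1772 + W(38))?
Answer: -5077/617 ≈ -8.2285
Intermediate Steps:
W(t) = (-17 + t)*(17 + t) (W(t) = (17 + t)*(-17 + t) = (-17 + t)*(17 + t))
(4553 + 524)/(-1772 + W(38)) = (4553 + 524)/(-1772 + (-289 + 38**2)) = 5077/(-1772 + (-289 + 1444)) = 5077/(-1772 + 1155) = 5077/(-617) = 5077*(-1/617) = -5077/617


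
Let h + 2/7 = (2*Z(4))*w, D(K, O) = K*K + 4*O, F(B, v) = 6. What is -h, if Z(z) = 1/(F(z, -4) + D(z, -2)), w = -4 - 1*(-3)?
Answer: 3/7 ≈ 0.42857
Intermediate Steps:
w = -1 (w = -4 + 3 = -1)
D(K, O) = K² + 4*O
Z(z) = 1/(-2 + z²) (Z(z) = 1/(6 + (z² + 4*(-2))) = 1/(6 + (z² - 8)) = 1/(6 + (-8 + z²)) = 1/(-2 + z²))
h = -3/7 (h = -2/7 + (2/(-2 + 4²))*(-1) = -2/7 + (2/(-2 + 16))*(-1) = -2/7 + (2/14)*(-1) = -2/7 + (2*(1/14))*(-1) = -2/7 + (⅐)*(-1) = -2/7 - ⅐ = -3/7 ≈ -0.42857)
-h = -1*(-3/7) = 3/7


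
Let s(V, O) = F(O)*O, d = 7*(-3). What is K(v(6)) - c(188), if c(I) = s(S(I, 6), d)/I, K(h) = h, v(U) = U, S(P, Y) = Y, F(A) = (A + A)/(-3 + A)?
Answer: 4659/752 ≈ 6.1955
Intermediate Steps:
F(A) = 2*A/(-3 + A) (F(A) = (2*A)/(-3 + A) = 2*A/(-3 + A))
d = -21
s(V, O) = 2*O²/(-3 + O) (s(V, O) = (2*O/(-3 + O))*O = 2*O²/(-3 + O))
c(I) = -147/(4*I) (c(I) = (2*(-21)²/(-3 - 21))/I = (2*441/(-24))/I = (2*441*(-1/24))/I = -147/(4*I))
K(v(6)) - c(188) = 6 - (-147)/(4*188) = 6 - 1*(-147/752) = 6 + 147/752 = 4659/752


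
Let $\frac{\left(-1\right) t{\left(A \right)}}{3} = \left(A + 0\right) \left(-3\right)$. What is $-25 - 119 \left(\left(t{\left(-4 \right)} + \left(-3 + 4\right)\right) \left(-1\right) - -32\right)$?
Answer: $-7998$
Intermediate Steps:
$t{\left(A \right)} = 9 A$ ($t{\left(A \right)} = - 3 \left(A + 0\right) \left(-3\right) = - 3 A \left(-3\right) = - 3 \left(- 3 A\right) = 9 A$)
$-25 - 119 \left(\left(t{\left(-4 \right)} + \left(-3 + 4\right)\right) \left(-1\right) - -32\right) = -25 - 119 \left(\left(9 \left(-4\right) + \left(-3 + 4\right)\right) \left(-1\right) - -32\right) = -25 - 119 \left(\left(-36 + 1\right) \left(-1\right) + 32\right) = -25 - 119 \left(\left(-35\right) \left(-1\right) + 32\right) = -25 - 119 \left(35 + 32\right) = -25 - 7973 = -7998$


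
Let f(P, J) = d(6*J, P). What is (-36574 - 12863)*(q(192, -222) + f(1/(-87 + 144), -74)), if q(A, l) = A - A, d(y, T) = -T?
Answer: 16479/19 ≈ 867.32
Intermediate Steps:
f(P, J) = -P
q(A, l) = 0
(-36574 - 12863)*(q(192, -222) + f(1/(-87 + 144), -74)) = (-36574 - 12863)*(0 - 1/(-87 + 144)) = -49437*(0 - 1/57) = -49437*(-1/57) = 16479/19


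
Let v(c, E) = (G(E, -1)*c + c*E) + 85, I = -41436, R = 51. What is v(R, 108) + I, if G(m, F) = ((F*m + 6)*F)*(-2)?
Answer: -46247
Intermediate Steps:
G(m, F) = -2*F*(6 + F*m) (G(m, F) = ((6 + F*m)*F)*(-2) = (F*(6 + F*m))*(-2) = -2*F*(6 + F*m))
v(c, E) = 85 + E*c + c*(12 - 2*E) (v(c, E) = ((-2*(-1)*(6 - E))*c + c*E) + 85 = ((12 - 2*E)*c + E*c) + 85 = (c*(12 - 2*E) + E*c) + 85 = (E*c + c*(12 - 2*E)) + 85 = 85 + E*c + c*(12 - 2*E))
v(R, 108) + I = (85 + 12*51 - 1*108*51) - 41436 = (85 + 612 - 5508) - 41436 = -4811 - 41436 = -46247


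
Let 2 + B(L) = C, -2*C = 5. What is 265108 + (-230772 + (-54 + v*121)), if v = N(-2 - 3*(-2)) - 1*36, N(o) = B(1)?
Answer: 58763/2 ≈ 29382.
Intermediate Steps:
C = -5/2 (C = -1/2*5 = -5/2 ≈ -2.5000)
B(L) = -9/2 (B(L) = -2 - 5/2 = -9/2)
N(o) = -9/2
v = -81/2 (v = -9/2 - 1*36 = -9/2 - 36 = -81/2 ≈ -40.500)
265108 + (-230772 + (-54 + v*121)) = 265108 + (-230772 + (-54 - 81/2*121)) = 265108 + (-230772 + (-54 - 9801/2)) = 265108 + (-230772 - 9909/2) = 265108 - 471453/2 = 58763/2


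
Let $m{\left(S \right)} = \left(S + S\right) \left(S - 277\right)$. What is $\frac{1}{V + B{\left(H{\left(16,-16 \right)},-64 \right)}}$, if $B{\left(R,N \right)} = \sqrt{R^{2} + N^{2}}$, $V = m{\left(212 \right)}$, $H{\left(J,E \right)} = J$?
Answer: $- \frac{3445}{94943656} - \frac{\sqrt{17}}{47471828} \approx -3.6372 \cdot 10^{-5}$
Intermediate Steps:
$m{\left(S \right)} = 2 S \left(-277 + S\right)$
$V = -27560$ ($V = 2 \cdot 212 \left(-277 + 212\right) = 2 \cdot 212 \left(-65\right) = -27560$)
$B{\left(R,N \right)} = \sqrt{N^{2} + R^{2}}$
$\frac{1}{V + B{\left(H{\left(16,-16 \right)},-64 \right)}} = \frac{1}{-27560 + \sqrt{\left(-64\right)^{2} + 16^{2}}} = \frac{1}{-27560 + \sqrt{4096 + 256}} = \frac{1}{-27560 + \sqrt{4352}} = \frac{1}{-27560 + 16 \sqrt{17}}$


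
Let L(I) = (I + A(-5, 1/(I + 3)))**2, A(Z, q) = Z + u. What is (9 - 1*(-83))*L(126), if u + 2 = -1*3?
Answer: 1237952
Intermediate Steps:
u = -5 (u = -2 - 1*3 = -2 - 3 = -5)
A(Z, q) = -5 + Z (A(Z, q) = Z - 5 = -5 + Z)
L(I) = (-10 + I)**2 (L(I) = (I + (-5 - 5))**2 = (I - 10)**2 = (-10 + I)**2)
(9 - 1*(-83))*L(126) = (9 - 1*(-83))*(-10 + 126)**2 = (9 + 83)*116**2 = 92*13456 = 1237952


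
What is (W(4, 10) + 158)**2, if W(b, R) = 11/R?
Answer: 2531281/100 ≈ 25313.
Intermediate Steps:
(W(4, 10) + 158)**2 = (11/10 + 158)**2 = (1591/10)**2 = 2531281/100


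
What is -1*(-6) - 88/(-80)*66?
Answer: 393/5 ≈ 78.600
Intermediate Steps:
-1*(-6) - 88/(-80)*66 = 6 - 88*(-1/80)*66 = 6 + (11/10)*66 = 6 + 363/5 = 393/5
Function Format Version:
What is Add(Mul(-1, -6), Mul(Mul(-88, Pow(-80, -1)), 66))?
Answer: Rational(393, 5) ≈ 78.600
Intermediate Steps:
Add(Mul(-1, -6), Mul(Mul(-88, Pow(-80, -1)), 66)) = Add(6, Mul(Mul(-88, Rational(-1, 80)), 66)) = Add(6, Mul(Rational(11, 10), 66)) = Add(6, Rational(363, 5)) = Rational(393, 5)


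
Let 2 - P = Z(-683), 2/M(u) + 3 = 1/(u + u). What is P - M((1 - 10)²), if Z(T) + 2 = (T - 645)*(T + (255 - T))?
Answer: 164242664/485 ≈ 3.3864e+5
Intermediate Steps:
Z(T) = -164477 + 255*T (Z(T) = -2 + (T - 645)*(T + (255 - T)) = -2 + (-645 + T)*255 = -2 + (-164475 + 255*T) = -164477 + 255*T)
M(u) = 2/(-3 + 1/(2*u)) (M(u) = 2/(-3 + 1/(u + u)) = 2/(-3 + 1/(2*u)))
P = 338644 (P = 2 - (-164477 + 255*(-683)) = 2 - (-164477 - 174165) = 2 - 1*(-338642) = 2 + 338642 = 338644)
P - M((1 - 10)²) = 338644 - (-4)*(1 - 10)²/(-1 + 6*(1 - 10)²) = 338644 - (-4)*(-9)²/(-1 + 6*(-9)²) = 338644 - (-4)*81/(-1 + 6*81) = 338644 - (-4)*81/(-1 + 486) = 338644 - (-4)*81/485 = 338644 - 1*(-324/485) = 338644 + 324/485 = 164242664/485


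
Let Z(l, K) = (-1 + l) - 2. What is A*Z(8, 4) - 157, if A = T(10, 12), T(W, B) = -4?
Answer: -177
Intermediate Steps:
Z(l, K) = -3 + l
A = -4
A*Z(8, 4) - 157 = -4*(-3 + 8) - 157 = -4*5 - 157 = -20 - 157 = -177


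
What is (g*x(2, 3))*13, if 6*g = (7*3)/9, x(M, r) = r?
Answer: 91/6 ≈ 15.167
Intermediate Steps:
g = 7/18 (g = ((7*3)/9)/6 = (21*(⅑))/6 = (⅙)*(7/3) = 7/18 ≈ 0.38889)
(g*x(2, 3))*13 = ((7/18)*3)*13 = (7/6)*13 = 91/6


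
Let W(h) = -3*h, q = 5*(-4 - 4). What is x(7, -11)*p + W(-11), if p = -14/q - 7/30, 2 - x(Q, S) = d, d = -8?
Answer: 205/6 ≈ 34.167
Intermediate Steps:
x(Q, S) = 10 (x(Q, S) = 2 - 1*(-8) = 2 + 8 = 10)
q = -40 (q = 5*(-8) = -40)
p = 7/60 (p = -14/(-40) - 7/30 = -14*(-1/40) - 7*1/30 = 7/20 - 7/30 = 7/60 ≈ 0.11667)
x(7, -11)*p + W(-11) = 10*(7/60) - 3*(-11) = 7/6 + 33 = 205/6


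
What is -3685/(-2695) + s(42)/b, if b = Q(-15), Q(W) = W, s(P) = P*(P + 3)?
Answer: -6107/49 ≈ -124.63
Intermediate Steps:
s(P) = P*(3 + P)
b = -15
-3685/(-2695) + s(42)/b = -3685/(-2695) + (42*(3 + 42))/(-15) = -3685*(-1/2695) + (42*45)*(-1/15) = 67/49 + 1890*(-1/15) = 67/49 - 126 = -6107/49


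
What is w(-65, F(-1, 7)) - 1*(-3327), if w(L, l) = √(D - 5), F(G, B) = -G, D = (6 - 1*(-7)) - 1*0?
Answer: 3327 + 2*√2 ≈ 3329.8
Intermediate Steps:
D = 13 (D = (6 + 7) + 0 = 13 + 0 = 13)
w(L, l) = 2*√2 (w(L, l) = √(13 - 5) = √8 = 2*√2)
w(-65, F(-1, 7)) - 1*(-3327) = 2*√2 - 1*(-3327) = 2*√2 + 3327 = 3327 + 2*√2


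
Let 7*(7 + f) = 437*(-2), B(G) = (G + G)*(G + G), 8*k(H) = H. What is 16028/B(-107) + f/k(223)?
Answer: -78284489/17871889 ≈ -4.3803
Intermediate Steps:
k(H) = H/8
B(G) = 4*G² (B(G) = (2*G)*(2*G) = 4*G²)
f = -923/7 (f = -7 + (437*(-2))/7 = -7 + (⅐)*(-874) = -7 - 874/7 = -923/7 ≈ -131.86)
16028/B(-107) + f/k(223) = 16028/((4*(-107)²)) - 923/(7*((⅛)*223)) = 16028/((4*11449)) - 923/(7*223/8) = 16028/45796 - 923/7*8/223 = 16028*(1/45796) - 7384/1561 = 4007/11449 - 7384/1561 = -78284489/17871889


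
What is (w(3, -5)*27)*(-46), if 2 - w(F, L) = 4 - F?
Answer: -1242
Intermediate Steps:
w(F, L) = -2 + F (w(F, L) = 2 - (4 - F) = 2 + (-4 + F) = -2 + F)
(w(3, -5)*27)*(-46) = ((-2 + 3)*27)*(-46) = (1*27)*(-46) = 27*(-46) = -1242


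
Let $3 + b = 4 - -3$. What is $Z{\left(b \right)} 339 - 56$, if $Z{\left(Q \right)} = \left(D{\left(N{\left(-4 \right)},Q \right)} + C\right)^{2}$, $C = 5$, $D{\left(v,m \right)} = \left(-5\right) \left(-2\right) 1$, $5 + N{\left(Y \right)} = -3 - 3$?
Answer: $76219$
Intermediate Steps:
$N{\left(Y \right)} = -11$ ($N{\left(Y \right)} = -5 - 6 = -11$)
$D{\left(v,m \right)} = 10$ ($D{\left(v,m \right)} = 10 \cdot 1 = 10$)
$b = 4$ ($b = -3 + \left(4 - -3\right) = -3 + \left(4 + 3\right) = -3 + 7 = 4$)
$Z{\left(Q \right)} = 225$ ($Z{\left(Q \right)} = \left(10 + 5\right)^{2} = 15^{2} = 225$)
$Z{\left(b \right)} 339 - 56 = 225 \cdot 339 - 56 = 76275 - 56 = 76219$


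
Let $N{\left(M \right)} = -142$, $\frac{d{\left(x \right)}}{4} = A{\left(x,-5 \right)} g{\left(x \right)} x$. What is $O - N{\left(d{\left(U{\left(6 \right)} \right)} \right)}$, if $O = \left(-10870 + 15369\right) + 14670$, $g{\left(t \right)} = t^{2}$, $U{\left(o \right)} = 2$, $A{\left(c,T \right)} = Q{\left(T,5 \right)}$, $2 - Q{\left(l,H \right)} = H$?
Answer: $19311$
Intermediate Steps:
$Q{\left(l,H \right)} = 2 - H$
$A{\left(c,T \right)} = -3$ ($A{\left(c,T \right)} = 2 - 5 = -3$)
$d{\left(x \right)} = - 12 x^{3}$ ($d{\left(x \right)} = 4 - 3 x^{2} x = 4 \left(- 3 x^{3}\right) = - 12 x^{3}$)
$O = 19169$ ($O = 4499 + 14670 = 19169$)
$O - N{\left(d{\left(U{\left(6 \right)} \right)} \right)} = 19169 - -142 = 19169 + 142 = 19311$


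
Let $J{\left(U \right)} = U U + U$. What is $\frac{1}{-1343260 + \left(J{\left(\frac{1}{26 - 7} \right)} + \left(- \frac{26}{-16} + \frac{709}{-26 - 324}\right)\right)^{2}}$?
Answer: $- \frac{255429160000}{343107743004020559} \approx -7.4446 \cdot 10^{-7}$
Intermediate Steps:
$J{\left(U \right)} = U + U^{2}$ ($J{\left(U \right)} = U^{2} + U = U + U^{2}$)
$\frac{1}{-1343260 + \left(J{\left(\frac{1}{26 - 7} \right)} + \left(- \frac{26}{-16} + \frac{709}{-26 - 324}\right)\right)^{2}} = \frac{1}{-1343260 + \left(\frac{1 + \frac{1}{26 - 7}}{26 - 7} + \left(- \frac{26}{-16} + \frac{709}{-26 - 324}\right)\right)^{2}} = \frac{1}{-1343260 + \left(\frac{1 + \frac{1}{19}}{19} + \left(\left(-26\right) \left(- \frac{1}{16}\right) + \frac{709}{-26 - 324}\right)\right)^{2}} = \frac{1}{-1343260 + \left(\frac{1 + \frac{1}{19}}{19} + \left(\frac{13}{8} + \frac{709}{-350}\right)\right)^{2}} = \frac{1}{-1343260 + \left(\frac{1}{19} \cdot \frac{20}{19} + \left(\frac{13}{8} + 709 \left(- \frac{1}{350}\right)\right)\right)^{2}} = \frac{1}{-1343260 + \left(\frac{20}{361} + \left(\frac{13}{8} - \frac{709}{350}\right)\right)^{2}} = \frac{1}{-1343260 + \left(\frac{20}{361} - \frac{561}{1400}\right)^{2}} = \frac{1}{-1343260 + \left(- \frac{174521}{505400}\right)^{2}} = \frac{1}{-1343260 + \frac{30457579441}{255429160000}} = \frac{1}{- \frac{343107743004020559}{255429160000}} = - \frac{255429160000}{343107743004020559}$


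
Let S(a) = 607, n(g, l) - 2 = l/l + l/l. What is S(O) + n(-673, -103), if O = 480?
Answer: 611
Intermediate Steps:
n(g, l) = 4 (n(g, l) = 2 + (l/l + l/l) = 2 + (1 + 1) = 2 + 2 = 4)
S(O) + n(-673, -103) = 607 + 4 = 611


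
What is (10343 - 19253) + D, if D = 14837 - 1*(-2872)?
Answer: 8799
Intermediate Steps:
D = 17709 (D = 14837 + 2872 = 17709)
(10343 - 19253) + D = (10343 - 19253) + 17709 = -8910 + 17709 = 8799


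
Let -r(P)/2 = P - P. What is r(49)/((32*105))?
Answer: 0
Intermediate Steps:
r(P) = 0 (r(P) = -2*(P - P) = -2*0 = 0)
r(49)/((32*105)) = 0/((32*105)) = 0/3360 = 0*(1/3360) = 0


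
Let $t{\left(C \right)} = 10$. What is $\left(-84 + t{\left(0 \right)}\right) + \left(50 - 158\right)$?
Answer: $-182$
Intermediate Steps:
$\left(-84 + t{\left(0 \right)}\right) + \left(50 - 158\right) = \left(-84 + 10\right) + \left(50 - 158\right) = -74 + \left(50 - 158\right) = -74 - 108 = -182$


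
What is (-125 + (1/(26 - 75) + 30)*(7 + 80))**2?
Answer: 14805535684/2401 ≈ 6.1664e+6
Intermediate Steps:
(-125 + (1/(26 - 75) + 30)*(7 + 80))**2 = (-125 + (1/(-49) + 30)*87)**2 = (-125 + (-1/49 + 30)*87)**2 = (-125 + (1469/49)*87)**2 = (-125 + 127803/49)**2 = (121678/49)**2 = 14805535684/2401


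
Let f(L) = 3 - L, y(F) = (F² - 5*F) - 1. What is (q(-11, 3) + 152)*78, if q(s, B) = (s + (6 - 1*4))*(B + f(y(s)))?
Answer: 130494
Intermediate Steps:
y(F) = -1 + F² - 5*F
q(s, B) = (2 + s)*(4 + B - s² + 5*s) (q(s, B) = (s + (6 - 1*4))*(B + (3 - (-1 + s² - 5*s))) = (s + (6 - 4))*(B + (3 + (1 - s² + 5*s))) = (s + 2)*(B + (4 - s² + 5*s)) = (2 + s)*(4 + B - s² + 5*s))
(q(-11, 3) + 152)*78 = ((8 - 1*(-11)³ + 2*3 + 3*(-11)² + 14*(-11) + 3*(-11)) + 152)*78 = ((8 - 1*(-1331) + 6 + 3*121 - 154 - 33) + 152)*78 = ((8 + 1331 + 6 + 363 - 154 - 33) + 152)*78 = (1521 + 152)*78 = 1673*78 = 130494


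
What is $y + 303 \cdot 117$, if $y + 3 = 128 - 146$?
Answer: $35430$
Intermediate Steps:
$y = -21$ ($y = -3 + \left(128 - 146\right) = -3 - 18 = -21$)
$y + 303 \cdot 117 = -21 + 303 \cdot 117 = -21 + 35451 = 35430$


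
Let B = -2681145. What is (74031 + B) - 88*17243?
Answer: -4124498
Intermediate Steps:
(74031 + B) - 88*17243 = (74031 - 2681145) - 88*17243 = -2607114 - 1517384 = -4124498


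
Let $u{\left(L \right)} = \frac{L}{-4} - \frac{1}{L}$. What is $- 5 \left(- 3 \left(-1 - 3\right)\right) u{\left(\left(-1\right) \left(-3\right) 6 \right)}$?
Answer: $\frac{820}{3} \approx 273.33$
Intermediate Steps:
$u{\left(L \right)} = - \frac{1}{L} - \frac{L}{4}$ ($u{\left(L \right)} = L \left(- \frac{1}{4}\right) - \frac{1}{L} = - \frac{L}{4} - \frac{1}{L} = - \frac{1}{L} - \frac{L}{4}$)
$- 5 \left(- 3 \left(-1 - 3\right)\right) u{\left(\left(-1\right) \left(-3\right) 6 \right)} = - 5 \left(- 3 \left(-1 - 3\right)\right) \left(- \frac{1}{\left(-1\right) \left(-3\right) 6} - \frac{\left(-1\right) \left(-3\right) 6}{4}\right) = - 5 \left(\left(-3\right) \left(-4\right)\right) \left(- \frac{1}{3 \cdot 6} - \frac{3 \cdot 6}{4}\right) = \left(-5\right) 12 \left(- \frac{1}{18} - \frac{9}{2}\right) = - 60 \left(\left(-1\right) \frac{1}{18} - \frac{9}{2}\right) = - 60 \left(- \frac{1}{18} - \frac{9}{2}\right) = \left(-60\right) \left(- \frac{41}{9}\right) = \frac{820}{3}$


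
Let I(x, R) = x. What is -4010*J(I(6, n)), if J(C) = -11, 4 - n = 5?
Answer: 44110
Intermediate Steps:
n = -1 (n = 4 - 1*5 = 4 - 5 = -1)
-4010*J(I(6, n)) = -4010*(-11) = 44110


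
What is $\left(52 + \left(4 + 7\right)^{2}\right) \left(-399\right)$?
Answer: $-69027$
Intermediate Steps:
$\left(52 + \left(4 + 7\right)^{2}\right) \left(-399\right) = \left(52 + 11^{2}\right) \left(-399\right) = \left(52 + 121\right) \left(-399\right) = 173 \left(-399\right) = -69027$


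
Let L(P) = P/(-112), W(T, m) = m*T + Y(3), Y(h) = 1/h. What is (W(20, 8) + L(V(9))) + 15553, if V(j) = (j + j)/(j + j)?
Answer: 5279677/336 ≈ 15713.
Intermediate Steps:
V(j) = 1 (V(j) = (2*j)/((2*j)) = (2*j)*(1/(2*j)) = 1)
W(T, m) = ⅓ + T*m (W(T, m) = m*T + 1/3 = T*m + ⅓ = ⅓ + T*m)
L(P) = -P/112 (L(P) = P*(-1/112) = -P/112)
(W(20, 8) + L(V(9))) + 15553 = ((⅓ + 20*8) - 1/112*1) + 15553 = ((⅓ + 160) - 1/112) + 15553 = (481/3 - 1/112) + 15553 = 53869/336 + 15553 = 5279677/336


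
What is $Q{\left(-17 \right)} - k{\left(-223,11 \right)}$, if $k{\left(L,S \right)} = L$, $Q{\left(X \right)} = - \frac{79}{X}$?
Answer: $\frac{3870}{17} \approx 227.65$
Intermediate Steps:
$Q{\left(-17 \right)} - k{\left(-223,11 \right)} = - \frac{79}{-17} - -223 = \left(-79\right) \left(- \frac{1}{17}\right) + 223 = \frac{79}{17} + 223 = \frac{3870}{17}$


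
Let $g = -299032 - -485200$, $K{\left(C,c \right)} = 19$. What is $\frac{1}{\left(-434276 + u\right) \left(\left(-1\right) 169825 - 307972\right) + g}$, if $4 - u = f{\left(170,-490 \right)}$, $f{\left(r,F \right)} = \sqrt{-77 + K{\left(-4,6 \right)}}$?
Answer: $\frac{103747022476}{21526889351891707564213} - \frac{477797 i \sqrt{58}}{43053778703783415128426} \approx 4.8194 \cdot 10^{-12} - 8.4517 \cdot 10^{-17} i$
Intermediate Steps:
$f{\left(r,F \right)} = i \sqrt{58}$ ($f{\left(r,F \right)} = \sqrt{-77 + 19} = \sqrt{-58} = i \sqrt{58}$)
$u = 4 - i \sqrt{58} \approx 4.0 - 7.6158 i$
$g = 186168$ ($g = -299032 + 485200 = 186168$)
$\frac{1}{\left(-434276 + u\right) \left(\left(-1\right) 169825 - 307972\right) + g} = \frac{1}{\left(-434276 + \left(4 - i \sqrt{58}\right)\right) \left(\left(-1\right) 169825 - 307972\right) + 186168} = \frac{1}{\left(-434272 - i \sqrt{58}\right) \left(-169825 - 307972\right) + 186168} = \frac{1}{\left(-434272 - i \sqrt{58}\right) \left(-477797\right) + 186168} = \frac{1}{\left(207493858784 + 477797 i \sqrt{58}\right) + 186168} = \frac{1}{207494044952 + 477797 i \sqrt{58}}$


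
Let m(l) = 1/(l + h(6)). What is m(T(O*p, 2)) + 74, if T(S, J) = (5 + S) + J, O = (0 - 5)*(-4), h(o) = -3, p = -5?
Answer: 7103/96 ≈ 73.990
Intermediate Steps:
O = 20 (O = -5*(-4) = 20)
T(S, J) = 5 + J + S
m(l) = 1/(-3 + l) (m(l) = 1/(l - 3) = 1/(-3 + l))
m(T(O*p, 2)) + 74 = 1/(-3 + (5 + 2 + 20*(-5))) + 74 = 1/(-3 + (5 + 2 - 100)) + 74 = 1/(-3 - 93) + 74 = 1/(-96) + 74 = -1/96 + 74 = 7103/96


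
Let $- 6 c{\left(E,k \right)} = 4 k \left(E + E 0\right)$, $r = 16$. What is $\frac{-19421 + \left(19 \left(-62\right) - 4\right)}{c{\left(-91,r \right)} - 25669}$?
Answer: $\frac{61809}{74095} \approx 0.83419$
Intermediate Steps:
$c{\left(E,k \right)} = - \frac{2 E k}{3}$ ($c{\left(E,k \right)} = - \frac{4 k \left(E + E 0\right)}{6} = - \frac{4 k \left(E + 0\right)}{6} = - \frac{4 k E}{6} = - \frac{4 E k}{6} = - \frac{2 E k}{3}$)
$\frac{-19421 + \left(19 \left(-62\right) - 4\right)}{c{\left(-91,r \right)} - 25669} = \frac{-19421 + \left(19 \left(-62\right) - 4\right)}{\left(- \frac{2}{3}\right) \left(-91\right) 16 - 25669} = \frac{-19421 - 1182}{\frac{2912}{3} - 25669} = \frac{-19421 - 1182}{- \frac{74095}{3}} = \left(-20603\right) \left(- \frac{3}{74095}\right) = \frac{61809}{74095}$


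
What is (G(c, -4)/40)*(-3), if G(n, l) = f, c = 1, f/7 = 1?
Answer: -21/40 ≈ -0.52500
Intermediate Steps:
f = 7 (f = 7*1 = 7)
G(n, l) = 7
(G(c, -4)/40)*(-3) = (7/40)*(-3) = -21/40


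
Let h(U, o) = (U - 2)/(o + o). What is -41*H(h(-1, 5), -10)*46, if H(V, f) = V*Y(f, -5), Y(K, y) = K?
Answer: -5658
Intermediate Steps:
h(U, o) = (-2 + U)/(2*o) (h(U, o) = (-2 + U)/((2*o)) = (-2 + U)*(1/(2*o)) = (-2 + U)/(2*o))
H(V, f) = V*f
-41*H(h(-1, 5), -10)*46 = -41*(1/2)*(-2 - 1)/5*(-10)*46 = -41*(1/2)*(1/5)*(-3)*(-10)*46 = -(-123)*(-10)/10*46 = -41*3*46 = -123*46 = -5658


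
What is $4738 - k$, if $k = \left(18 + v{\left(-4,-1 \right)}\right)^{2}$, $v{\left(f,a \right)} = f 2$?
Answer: $4638$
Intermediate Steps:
$v{\left(f,a \right)} = 2 f$
$k = 100$ ($k = \left(18 + 2 \left(-4\right)\right)^{2} = \left(18 - 8\right)^{2} = 10^{2} = 100$)
$4738 - k = 4738 - 100 = 4638$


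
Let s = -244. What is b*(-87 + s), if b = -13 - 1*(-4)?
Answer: 2979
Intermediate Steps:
b = -9 (b = -13 + 4 = -9)
b*(-87 + s) = -9*(-87 - 244) = -9*(-331) = 2979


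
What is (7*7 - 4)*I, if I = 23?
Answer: 1035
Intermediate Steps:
(7*7 - 4)*I = (7*7 - 4)*23 = (49 - 4)*23 = 45*23 = 1035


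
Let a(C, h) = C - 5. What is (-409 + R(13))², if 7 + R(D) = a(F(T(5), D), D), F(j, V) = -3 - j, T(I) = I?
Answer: 184041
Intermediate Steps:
a(C, h) = -5 + C
R(D) = -20 (R(D) = -7 + (-5 + (-3 - 1*5)) = -7 + (-5 + (-3 - 5)) = -7 + (-5 - 8) = -7 - 13 = -20)
(-409 + R(13))² = (-409 - 20)² = (-429)² = 184041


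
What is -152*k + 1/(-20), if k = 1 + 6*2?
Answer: -39521/20 ≈ -1976.1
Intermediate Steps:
k = 13 (k = 1 + 12 = 13)
-152*k + 1/(-20) = -152*13 + 1/(-20) = -1976 - 1/20 = -39521/20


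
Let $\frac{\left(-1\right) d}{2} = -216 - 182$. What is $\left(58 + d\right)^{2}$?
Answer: $729316$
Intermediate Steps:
$d = 796$ ($d = - 2 \left(-216 - 182\right) = \left(-2\right) \left(-398\right) = 796$)
$\left(58 + d\right)^{2} = \left(58 + 796\right)^{2} = 854^{2} = 729316$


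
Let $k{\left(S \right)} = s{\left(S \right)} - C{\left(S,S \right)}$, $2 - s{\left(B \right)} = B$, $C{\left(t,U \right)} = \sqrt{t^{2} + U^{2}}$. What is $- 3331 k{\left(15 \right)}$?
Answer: $43303 + 49965 \sqrt{2} \approx 1.1396 \cdot 10^{5}$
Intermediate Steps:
$C{\left(t,U \right)} = \sqrt{U^{2} + t^{2}}$
$s{\left(B \right)} = 2 - B$
$k{\left(S \right)} = 2 - S - \sqrt{2} \sqrt{S^{2}}$ ($k{\left(S \right)} = \left(2 - S\right) - \sqrt{S^{2} + S^{2}} = \left(2 - S\right) - \sqrt{2 S^{2}} = \left(2 - S\right) - \sqrt{2} \sqrt{S^{2}} = 2 - S - \sqrt{2} \sqrt{S^{2}}$)
$- 3331 k{\left(15 \right)} = - 3331 \left(2 - 15 - \sqrt{2} \sqrt{15^{2}}\right) = - 3331 \left(2 - 15 - \sqrt{2} \sqrt{225}\right) = - 3331 \left(2 - 15 - \sqrt{2} \cdot 15\right) = - 3331 \left(2 - 15 - 15 \sqrt{2}\right) = - 3331 \left(-13 - 15 \sqrt{2}\right) = 43303 + 49965 \sqrt{2}$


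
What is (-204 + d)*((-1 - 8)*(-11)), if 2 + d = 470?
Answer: 26136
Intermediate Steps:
d = 468 (d = -2 + 470 = 468)
(-204 + d)*((-1 - 8)*(-11)) = (-204 + 468)*((-1 - 8)*(-11)) = 264*(-9*(-11)) = 264*99 = 26136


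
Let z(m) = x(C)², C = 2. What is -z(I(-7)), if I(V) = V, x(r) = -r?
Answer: -4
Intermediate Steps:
z(m) = 4 (z(m) = (-1*2)² = (-2)² = 4)
-z(I(-7)) = -1*4 = -4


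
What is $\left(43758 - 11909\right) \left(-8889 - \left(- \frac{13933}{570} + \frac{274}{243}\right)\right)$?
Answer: $- \frac{13036707122833}{46170} \approx -2.8236 \cdot 10^{8}$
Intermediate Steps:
$\left(43758 - 11909\right) \left(-8889 - \left(- \frac{13933}{570} + \frac{274}{243}\right)\right) = 31849 \left(-8889 - - \frac{1076513}{46170}\right) = 31849 \left(-8889 + \left(- \frac{274}{243} + \frac{13933}{570}\right)\right) = 31849 \left(-8889 + \frac{1076513}{46170}\right) = 31849 \left(- \frac{409328617}{46170}\right) = - \frac{13036707122833}{46170}$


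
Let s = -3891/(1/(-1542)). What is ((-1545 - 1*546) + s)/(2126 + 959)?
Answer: 5997831/3085 ≈ 1944.2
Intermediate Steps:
s = 5999922 (s = -3891/(-1/1542) = -3891*(-1542) = 5999922)
((-1545 - 1*546) + s)/(2126 + 959) = ((-1545 - 1*546) + 5999922)/(2126 + 959) = ((-1545 - 546) + 5999922)/3085 = (-2091 + 5999922)*(1/3085) = 5997831*(1/3085) = 5997831/3085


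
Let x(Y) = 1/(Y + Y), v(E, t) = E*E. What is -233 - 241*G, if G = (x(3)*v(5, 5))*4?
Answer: -12749/3 ≈ -4249.7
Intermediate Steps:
v(E, t) = E**2
x(Y) = 1/(2*Y)
G = 50/3 (G = (((1/2)/3)*5**2)*4 = (((1/2)*(1/3))*25)*4 = ((1/6)*25)*4 = (25/6)*4 = 50/3 ≈ 16.667)
-233 - 241*G = -233 - 241*50/3 = -233 - 12050/3 = -12749/3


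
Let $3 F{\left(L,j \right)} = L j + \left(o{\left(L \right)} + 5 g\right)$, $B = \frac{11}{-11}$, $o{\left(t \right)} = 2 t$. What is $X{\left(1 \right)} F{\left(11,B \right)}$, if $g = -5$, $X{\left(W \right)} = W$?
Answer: $- \frac{14}{3} \approx -4.6667$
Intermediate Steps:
$B = -1$ ($B = 11 \left(- \frac{1}{11}\right) = -1$)
$F{\left(L,j \right)} = - \frac{25}{3} + \frac{2 L}{3} + \frac{L j}{3}$ ($F{\left(L,j \right)} = \frac{L j + \left(2 L + 5 \left(-5\right)\right)}{3} = \frac{L j + \left(2 L - 25\right)}{3} = \frac{L j + \left(-25 + 2 L\right)}{3} = \frac{-25 + 2 L + L j}{3} = - \frac{25}{3} + \frac{2 L}{3} + \frac{L j}{3}$)
$X{\left(1 \right)} F{\left(11,B \right)} = 1 \left(- \frac{25}{3} + \frac{2}{3} \cdot 11 + \frac{1}{3} \cdot 11 \left(-1\right)\right) = 1 \left(- \frac{25}{3} + \frac{22}{3} - \frac{11}{3}\right) = 1 \left(- \frac{14}{3}\right) = - \frac{14}{3}$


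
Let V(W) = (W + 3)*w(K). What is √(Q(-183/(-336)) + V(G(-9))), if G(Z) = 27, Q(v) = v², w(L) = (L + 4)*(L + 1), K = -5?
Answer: 13*√8929/112 ≈ 10.968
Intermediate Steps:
w(L) = (1 + L)*(4 + L) (w(L) = (4 + L)*(1 + L) = (1 + L)*(4 + L))
V(W) = 12 + 4*W (V(W) = (W + 3)*(4 + (-5)² + 5*(-5)) = (3 + W)*(4 + 25 - 25) = (3 + W)*4 = 12 + 4*W)
√(Q(-183/(-336)) + V(G(-9))) = √((-183/(-336))² + (12 + 4*27)) = √((-183*(-1/336))² + (12 + 108)) = √((61/112)² + 120) = √(3721/12544 + 120) = √(1509001/12544) = 13*√8929/112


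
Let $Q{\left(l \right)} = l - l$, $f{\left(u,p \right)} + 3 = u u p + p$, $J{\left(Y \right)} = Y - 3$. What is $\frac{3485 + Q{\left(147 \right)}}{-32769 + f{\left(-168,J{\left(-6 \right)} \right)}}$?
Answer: $- \frac{3485}{286797} \approx -0.012151$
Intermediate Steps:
$J{\left(Y \right)} = -3 + Y$ ($J{\left(Y \right)} = Y - 3 = -3 + Y$)
$f{\left(u,p \right)} = -3 + p + p u^{2}$ ($f{\left(u,p \right)} = -3 + \left(u u p + p\right) = -3 + \left(u^{2} p + p\right) = -3 + \left(p u^{2} + p\right) = -3 + \left(p + p u^{2}\right) = -3 + p + p u^{2}$)
$Q{\left(l \right)} = 0$
$\frac{3485 + Q{\left(147 \right)}}{-32769 + f{\left(-168,J{\left(-6 \right)} \right)}} = \frac{3485 + 0}{-32769 - \left(12 - \left(-3 - 6\right) \left(-168\right)^{2}\right)} = \frac{3485}{-32769 - 254028} = \frac{3485}{-286797} = 3485 \left(- \frac{1}{286797}\right) = - \frac{3485}{286797}$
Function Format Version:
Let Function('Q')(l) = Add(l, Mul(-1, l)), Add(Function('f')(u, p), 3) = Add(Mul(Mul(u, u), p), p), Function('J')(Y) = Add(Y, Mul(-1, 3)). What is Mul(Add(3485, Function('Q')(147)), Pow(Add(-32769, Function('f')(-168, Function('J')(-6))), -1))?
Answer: Rational(-3485, 286797) ≈ -0.012151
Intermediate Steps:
Function('J')(Y) = Add(-3, Y) (Function('J')(Y) = Add(Y, -3) = Add(-3, Y))
Function('f')(u, p) = Add(-3, p, Mul(p, Pow(u, 2))) (Function('f')(u, p) = Add(-3, Add(Mul(Mul(u, u), p), p)) = Add(-3, Add(Mul(Pow(u, 2), p), p)) = Add(-3, Add(Mul(p, Pow(u, 2)), p)) = Add(-3, Add(p, Mul(p, Pow(u, 2)))) = Add(-3, p, Mul(p, Pow(u, 2))))
Function('Q')(l) = 0
Mul(Add(3485, Function('Q')(147)), Pow(Add(-32769, Function('f')(-168, Function('J')(-6))), -1)) = Mul(Add(3485, 0), Pow(Add(-32769, Add(-3, Add(-3, -6), Mul(Add(-3, -6), Pow(-168, 2)))), -1)) = Mul(3485, Pow(Add(-32769, Add(-3, -9, Mul(-9, 28224))), -1)) = Mul(3485, Pow(Add(-32769, Add(-3, -9, -254016)), -1)) = Mul(3485, Pow(Add(-32769, -254028), -1)) = Mul(3485, Pow(-286797, -1)) = Mul(3485, Rational(-1, 286797)) = Rational(-3485, 286797)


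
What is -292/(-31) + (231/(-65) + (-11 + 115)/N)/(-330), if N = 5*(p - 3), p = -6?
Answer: 56476961/5984550 ≈ 9.4371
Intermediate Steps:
N = -45 (N = 5*(-6 - 3) = 5*(-9) = -45)
-292/(-31) + (231/(-65) + (-11 + 115)/N)/(-330) = -292/(-31) + (231/(-65) + (-11 + 115)/(-45))/(-330) = -292*(-1/31) + (231*(-1/65) + 104*(-1/45))*(-1/330) = 292/31 + (-231/65 - 104/45)*(-1/330) = 292/31 - 3431/585*(-1/330) = 292/31 + 3431/193050 = 56476961/5984550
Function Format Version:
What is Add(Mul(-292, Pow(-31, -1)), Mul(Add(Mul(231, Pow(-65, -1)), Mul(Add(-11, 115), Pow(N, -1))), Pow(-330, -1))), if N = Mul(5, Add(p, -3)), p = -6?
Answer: Rational(56476961, 5984550) ≈ 9.4371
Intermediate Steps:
N = -45 (N = Mul(5, Add(-6, -3)) = Mul(5, -9) = -45)
Add(Mul(-292, Pow(-31, -1)), Mul(Add(Mul(231, Pow(-65, -1)), Mul(Add(-11, 115), Pow(N, -1))), Pow(-330, -1))) = Add(Mul(-292, Pow(-31, -1)), Mul(Add(Mul(231, Pow(-65, -1)), Mul(Add(-11, 115), Pow(-45, -1))), Pow(-330, -1))) = Add(Mul(-292, Rational(-1, 31)), Mul(Add(Mul(231, Rational(-1, 65)), Mul(104, Rational(-1, 45))), Rational(-1, 330))) = Add(Rational(292, 31), Mul(Add(Rational(-231, 65), Rational(-104, 45)), Rational(-1, 330))) = Add(Rational(292, 31), Mul(Rational(-3431, 585), Rational(-1, 330))) = Add(Rational(292, 31), Rational(3431, 193050)) = Rational(56476961, 5984550)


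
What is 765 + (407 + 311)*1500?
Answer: 1077765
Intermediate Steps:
765 + (407 + 311)*1500 = 765 + 718*1500 = 765 + 1077000 = 1077765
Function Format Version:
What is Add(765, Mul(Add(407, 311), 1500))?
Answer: 1077765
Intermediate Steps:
Add(765, Mul(Add(407, 311), 1500)) = Add(765, Mul(718, 1500)) = Add(765, 1077000) = 1077765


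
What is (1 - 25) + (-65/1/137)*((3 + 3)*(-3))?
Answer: -2118/137 ≈ -15.460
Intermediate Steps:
(1 - 25) + (-65/1/137)*((3 + 3)*(-3)) = -24 + (-65*1*(1/137))*(6*(-3)) = -24 - 65*1/137*(-18) = -24 - 65/137*(-18) = -24 + 1170/137 = -2118/137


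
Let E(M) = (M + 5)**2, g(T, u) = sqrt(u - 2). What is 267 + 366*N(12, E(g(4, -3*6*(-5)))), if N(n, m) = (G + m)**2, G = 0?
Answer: 7894521 + 1654320*sqrt(22) ≈ 1.5654e+7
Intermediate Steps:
g(T, u) = sqrt(-2 + u)
E(M) = (5 + M)**2
N(n, m) = m**2 (N(n, m) = (0 + m)**2 = m**2)
267 + 366*N(12, E(g(4, -3*6*(-5)))) = 267 + 366*((5 + sqrt(-2 - 3*6*(-5)))**2)**2 = 267 + 366*((5 + sqrt(-2 - 18*(-5)))**2)**2 = 267 + 366*((5 + sqrt(-2 + 90))**2)**2 = 267 + 366*((5 + sqrt(88))**2)**2 = 267 + 366*((5 + 2*sqrt(22))**2)**2 = 267 + 366*(5 + 2*sqrt(22))**4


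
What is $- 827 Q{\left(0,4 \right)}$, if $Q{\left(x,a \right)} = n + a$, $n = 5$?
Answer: $-7443$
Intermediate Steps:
$Q{\left(x,a \right)} = 5 + a$
$- 827 Q{\left(0,4 \right)} = - 827 \left(5 + 4\right) = \left(-827\right) 9 = -7443$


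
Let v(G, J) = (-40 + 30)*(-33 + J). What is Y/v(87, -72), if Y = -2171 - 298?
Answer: -823/350 ≈ -2.3514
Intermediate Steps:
v(G, J) = 330 - 10*J (v(G, J) = -10*(-33 + J) = 330 - 10*J)
Y = -2469
Y/v(87, -72) = -2469/(330 - 10*(-72)) = -2469/(330 + 720) = -2469/1050 = -2469*1/1050 = -823/350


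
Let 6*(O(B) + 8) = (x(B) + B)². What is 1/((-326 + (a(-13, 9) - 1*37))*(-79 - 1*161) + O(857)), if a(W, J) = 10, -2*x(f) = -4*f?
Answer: 2/2372771 ≈ 8.4290e-7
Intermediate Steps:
x(f) = 2*f (x(f) = -(-2)*f = 2*f)
O(B) = -8 + 3*B²/2 (O(B) = -8 + (2*B + B)²/6 = -8 + (3*B)²/6 = -8 + (9*B²)/6 = -8 + 3*B²/2)
1/((-326 + (a(-13, 9) - 1*37))*(-79 - 1*161) + O(857)) = 1/((-326 + (10 - 1*37))*(-79 - 1*161) + (-8 + (3/2)*857²)) = 1/((-326 + (10 - 37))*(-79 - 161) + (-8 + (3/2)*734449)) = 1/((-326 - 27)*(-240) + (-8 + 2203347/2)) = 1/(-353*(-240) + 2203331/2) = 1/(84720 + 2203331/2) = 1/(2372771/2) = 2/2372771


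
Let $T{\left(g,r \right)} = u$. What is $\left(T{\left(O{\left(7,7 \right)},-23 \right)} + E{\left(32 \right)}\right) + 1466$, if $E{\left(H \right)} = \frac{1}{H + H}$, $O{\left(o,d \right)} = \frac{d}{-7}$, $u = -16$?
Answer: $\frac{92801}{64} \approx 1450.0$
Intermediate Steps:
$O{\left(o,d \right)} = - \frac{d}{7}$ ($O{\left(o,d \right)} = d \left(- \frac{1}{7}\right) = - \frac{d}{7}$)
$T{\left(g,r \right)} = -16$
$E{\left(H \right)} = \frac{1}{2 H}$
$\left(T{\left(O{\left(7,7 \right)},-23 \right)} + E{\left(32 \right)}\right) + 1466 = \left(-16 + \frac{1}{2 \cdot 32}\right) + 1466 = \left(-16 + \frac{1}{2} \cdot \frac{1}{32}\right) + 1466 = \left(-16 + \frac{1}{64}\right) + 1466 = - \frac{1023}{64} + 1466 = \frac{92801}{64}$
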